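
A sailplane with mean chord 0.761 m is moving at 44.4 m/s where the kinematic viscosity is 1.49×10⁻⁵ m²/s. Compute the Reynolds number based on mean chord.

Re = 2.27×10^6

Re = v·c/ν = 44.4 × 0.761 / (1.49×10⁻⁵) = 2.27×10^6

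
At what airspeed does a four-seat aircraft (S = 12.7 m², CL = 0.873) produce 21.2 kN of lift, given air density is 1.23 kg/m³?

v = 55.8 m/s

L = ½ρv²S·CL ⇒ v = √(2L/(ρ·S·CL))
v = √(2 × 21200 / (1.23 × 12.7 × 0.873)) = √3109 = 55.8 m/s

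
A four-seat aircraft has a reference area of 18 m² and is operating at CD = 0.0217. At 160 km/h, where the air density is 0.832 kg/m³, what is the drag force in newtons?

D = 321 N

Convert speed: v = 160 km/h ÷ 3.6 = 44.44 m/s.
D = ½ρv²S·CD = ½ × 0.832 × 44.44² × 18 × 0.0217 = 321 N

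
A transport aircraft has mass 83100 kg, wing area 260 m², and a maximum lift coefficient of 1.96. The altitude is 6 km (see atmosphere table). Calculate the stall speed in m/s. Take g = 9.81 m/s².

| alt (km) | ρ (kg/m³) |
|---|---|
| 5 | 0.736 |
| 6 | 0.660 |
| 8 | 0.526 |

At 6 km, from the table: ρ = 0.660 kg/m³.
Stall occurs when L = W at CL,max. W = mg = 83100 × 9.81 = 8.152×10^5 N.
V_stall = √(2W/(ρ·S·CL,max)) = √(2 × 8.152×10^5 / (0.66 × 260 × 1.96))
V_stall = √4848 = 69.6 m/s

V_stall = 69.6 m/s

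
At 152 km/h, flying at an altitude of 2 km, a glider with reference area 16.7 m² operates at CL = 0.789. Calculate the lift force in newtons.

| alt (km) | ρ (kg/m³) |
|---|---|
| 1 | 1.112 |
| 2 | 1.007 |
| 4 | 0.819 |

L = 11800 N

At 2 km, from the table: ρ = 1.007 kg/m³.
Convert speed: v = 152 km/h ÷ 3.6 = 42.22 m/s.
Dynamic pressure q = ½ρv² = ½ × 1.007 × 42.22² = 897.6 Pa.
L = q·S·CL = 897.6 × 16.7 × 0.789 = 11800 N ≈ 11.8 kN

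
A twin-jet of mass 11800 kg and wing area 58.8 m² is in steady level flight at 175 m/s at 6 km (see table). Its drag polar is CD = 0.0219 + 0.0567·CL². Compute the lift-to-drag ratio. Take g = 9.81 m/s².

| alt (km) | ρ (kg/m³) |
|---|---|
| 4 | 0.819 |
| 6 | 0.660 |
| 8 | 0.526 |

L/D = 8.1

At 6 km, from the table: ρ = 0.660 kg/m³.
In steady level flight, lift balances weight: W = mg = 11800 × 9.81 = 1.1576×10^5 N.
Dynamic pressure q = 0.5 × 0.66 × 175² = 10110 Pa.
Required CL = L/(qS) = 1.1576×10^5/(10110·58.8) = 0.1948.
CD = 0.0219 + 0.0567 × 0.1948² = 0.02405.
L/D = CL/CD = 0.1948 / 0.02405 = 8.1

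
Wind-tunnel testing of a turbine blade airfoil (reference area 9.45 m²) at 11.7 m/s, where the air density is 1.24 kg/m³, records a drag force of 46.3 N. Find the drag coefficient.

From D = ½ρv²S·CD, rearranging gives CD = 2D/(ρv²S).
CD = 2 × 46.3 / (1.24 × 11.7² × 9.45) = 0.0577

CD = 0.0577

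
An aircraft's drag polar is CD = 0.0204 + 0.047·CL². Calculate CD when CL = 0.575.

CD = 0.0204 + 0.047 × 0.575² = 0.0204 + 0.01554 = 0.0359

CD = 0.0359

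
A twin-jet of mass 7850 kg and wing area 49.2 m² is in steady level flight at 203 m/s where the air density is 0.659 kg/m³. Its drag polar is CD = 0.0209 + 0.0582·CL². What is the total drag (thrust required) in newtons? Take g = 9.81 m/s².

In steady level flight, lift balances weight: W = mg = 7850 × 9.81 = 77008 N.
Dynamic pressure q = 0.5 × 0.659 × 203² = 13580 Pa.
CL = W/(q·S) = 77008 / (13580 × 49.2) = 0.1153.
CD = 0.0209 + 0.0582 × 0.1153² = 0.02167.
D = q·S·CD = 13580 × 49.2 × 0.02167 = 14480 N

D = 14500 N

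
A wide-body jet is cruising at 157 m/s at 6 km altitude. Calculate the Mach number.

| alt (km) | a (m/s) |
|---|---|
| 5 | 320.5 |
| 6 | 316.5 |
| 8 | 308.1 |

At 6 km, from the table: a = 316.5 m/s.
M = v/a = 157 / 316.5 = 0.496

M = 0.496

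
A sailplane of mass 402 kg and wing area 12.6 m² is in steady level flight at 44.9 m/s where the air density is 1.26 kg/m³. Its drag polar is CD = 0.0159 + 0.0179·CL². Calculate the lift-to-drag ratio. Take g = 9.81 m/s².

L/D = 14.5

Level flight ⇒ L = W = m·g = 402 × 9.81 = 3943.6 N.
Dynamic pressure q = 0.5 × 1.26 × 44.9² = 1270 Pa.
CL = 2W/(ρv²S) = 2×3943.6/(1.26×44.9²×12.6) = 0.2464.
CD = 0.0159 + 0.0179 × 0.2464² = 0.01699.
L/D = CL/CD = 0.2464 / 0.01699 = 14.5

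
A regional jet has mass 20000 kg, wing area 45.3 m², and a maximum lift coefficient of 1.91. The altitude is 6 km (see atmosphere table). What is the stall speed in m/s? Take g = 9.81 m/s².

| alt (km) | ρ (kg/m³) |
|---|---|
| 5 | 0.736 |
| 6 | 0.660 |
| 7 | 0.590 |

V_stall = 82.9 m/s

At 6 km, from the table: ρ = 0.660 kg/m³.
At stall, lift equals weight: L = W = m·g = 20000 × 9.81 = 1.962×10^5 N.
From L = ½ρV²S·CL,max = W: V_stall = √(2W/(ρSCL,max)) = √(2·1.962×10^5/(0.66·45.3·1.91))
V_stall = √6872 = 82.9 m/s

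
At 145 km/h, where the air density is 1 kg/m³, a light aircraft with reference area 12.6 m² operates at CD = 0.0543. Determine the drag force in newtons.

Convert speed: v = 145 km/h ÷ 3.6 = 40.28 m/s.
D = ½ρv²S·CD = ½ × 1 × 40.28² × 12.6 × 0.0543 = 555 N

D = 555 N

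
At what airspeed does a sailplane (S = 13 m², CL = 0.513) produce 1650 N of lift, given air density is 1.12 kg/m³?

L = ½ρv²S·CL ⇒ v = √(2L/(ρ·S·CL))
v = √(2 × 1650 / (1.12 × 13 × 0.513)) = √441.8 = 21 m/s

v = 21 m/s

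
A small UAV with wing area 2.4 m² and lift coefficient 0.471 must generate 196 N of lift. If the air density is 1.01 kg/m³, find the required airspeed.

v = 18.5 m/s

L = ½ρv²S·CL ⇒ v = √(2L/(ρ·S·CL))
v = √(2 × 196 / (1.01 × 2.4 × 0.471)) = √343.3 = 18.5 m/s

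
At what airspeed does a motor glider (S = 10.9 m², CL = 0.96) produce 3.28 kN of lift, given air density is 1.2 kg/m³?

v = 22.9 m/s

L = ½ρv²S·CL ⇒ v = √(2L/(ρ·S·CL))
v = √(2 × 3280 / (1.2 × 10.9 × 0.96)) = √522.4 = 22.9 m/s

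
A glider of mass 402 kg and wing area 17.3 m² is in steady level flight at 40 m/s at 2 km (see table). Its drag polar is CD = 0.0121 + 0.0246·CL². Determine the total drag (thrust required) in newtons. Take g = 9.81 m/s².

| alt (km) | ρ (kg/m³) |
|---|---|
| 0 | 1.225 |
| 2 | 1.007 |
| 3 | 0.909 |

D = 196 N

At 2 km, from the table: ρ = 1.007 kg/m³.
Level flight ⇒ L = W = m·g = 402 × 9.81 = 3943.6 N.
q = ½ρv² = ½ × 1.007 × 40² = 805.6 Pa.
CL = W/(q·S) = 3943.6 / (805.6 × 17.3) = 0.283.
CD = 0.0121 + 0.0246 × 0.283² = 0.01407.
D = q·S·CD = 805.6 × 17.3 × 0.01407 = 196.1 N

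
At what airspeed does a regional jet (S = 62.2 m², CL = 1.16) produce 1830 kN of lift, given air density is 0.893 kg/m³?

v = 238 m/s

L = ½ρv²S·CL ⇒ v = √(2L/(ρ·S·CL))
v = √(2 × 1.83×10^6 / (0.893 × 62.2 × 1.16)) = √56800 = 238 m/s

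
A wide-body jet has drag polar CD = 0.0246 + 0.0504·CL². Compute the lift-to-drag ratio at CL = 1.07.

L/D = 13

CD = 0.0246 + 0.0504 × 1.07² = 0.0823
L/D = CL/CD = 1.07 / 0.0823 = 13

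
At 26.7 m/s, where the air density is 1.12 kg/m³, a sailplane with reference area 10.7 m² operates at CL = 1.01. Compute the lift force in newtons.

Dynamic pressure q = ½ρv² = ½ × 1.12 × 26.7² = 399.2 Pa.
L = q·S·CL = 399.2 × 10.7 × 1.01 = 4310 N

L = 4310 N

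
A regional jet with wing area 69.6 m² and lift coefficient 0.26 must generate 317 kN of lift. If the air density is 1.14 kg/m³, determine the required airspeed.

L = ½ρv²S·CL ⇒ v = √(2L/(ρ·S·CL))
v = √(2 × 3.17×10^5 / (1.14 × 69.6 × 0.26)) = √30730 = 175 m/s

v = 175 m/s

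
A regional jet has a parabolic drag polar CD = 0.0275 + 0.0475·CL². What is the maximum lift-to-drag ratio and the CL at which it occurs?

For CD = CD0 + K·CL², (L/D)max occurs at CL* = √(CD0/K) and equals 1/(2√(K·CD0)).
(L/D)max = 1/(2√(0.0475 × 0.0275)) = 1/(2 × 0.03614) = 13.8
CL* = √(0.0275/0.0475) = 0.761

(L/D)max = 13.8, at CL = 0.761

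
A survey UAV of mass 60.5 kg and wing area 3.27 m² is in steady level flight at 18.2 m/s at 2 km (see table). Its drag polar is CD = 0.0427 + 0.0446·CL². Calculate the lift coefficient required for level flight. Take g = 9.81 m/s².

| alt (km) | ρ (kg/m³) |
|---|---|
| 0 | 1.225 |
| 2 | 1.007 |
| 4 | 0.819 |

CL = 1.09

At 2 km, from the table: ρ = 1.007 kg/m³.
In steady level flight, lift balances weight: W = mg = 60.5 × 9.81 = 593.5 N.
Dynamic pressure q = 0.5 × 1.007 × 18.2² = 166.8 Pa.
CL = 2W/(ρv²S) = 2×593.5/(1.007×18.2²×3.27) = 1.088.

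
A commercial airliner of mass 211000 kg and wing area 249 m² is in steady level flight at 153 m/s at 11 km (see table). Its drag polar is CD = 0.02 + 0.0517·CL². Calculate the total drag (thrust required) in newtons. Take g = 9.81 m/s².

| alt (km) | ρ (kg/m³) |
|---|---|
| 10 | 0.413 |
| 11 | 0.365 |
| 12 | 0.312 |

D = 2.3×10^5 N

At 11 km, from the table: ρ = 0.365 kg/m³.
In steady level flight, lift balances weight: W = mg = 211000 × 9.81 = 2.0699×10^6 N.
Dynamic pressure q = 0.5 × 0.365 × 153² = 4272 Pa.
CL = W/(q·S) = 2.0699×10^6 / (4272 × 249) = 1.946.
CD = 0.02 + 0.0517 × 1.946² = 0.2158.
D = q·S·CD = 4272 × 249 × 0.2158 = 2.295×10^5 N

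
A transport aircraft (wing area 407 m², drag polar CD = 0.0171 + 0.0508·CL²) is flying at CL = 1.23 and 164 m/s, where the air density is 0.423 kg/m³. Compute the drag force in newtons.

CD = 0.0171 + 0.0508 × 1.23² = 0.09396
D = ½ρv²S·CD = ½ × 0.423 × 164² × 407 × 0.09396 = 2.18×10^5 N

D = 2.18×10^5 N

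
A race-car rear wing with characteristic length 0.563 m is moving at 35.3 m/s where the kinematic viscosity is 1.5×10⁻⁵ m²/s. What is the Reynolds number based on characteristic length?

Re = 1.32×10^6

Re = v·c/ν = 35.3 × 0.563 / (1.5×10⁻⁵) = 1.32×10^6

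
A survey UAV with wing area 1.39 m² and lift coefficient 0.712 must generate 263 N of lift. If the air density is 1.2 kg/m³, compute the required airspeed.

v = 21 m/s

L = ½ρv²S·CL ⇒ v = √(2L/(ρ·S·CL))
v = √(2 × 263 / (1.2 × 1.39 × 0.712)) = √442.9 = 21 m/s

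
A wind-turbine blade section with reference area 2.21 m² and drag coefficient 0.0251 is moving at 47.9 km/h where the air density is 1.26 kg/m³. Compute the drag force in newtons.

Convert speed: v = 47.9 km/h ÷ 3.6 = 13.31 m/s.
Dynamic pressure q = ½ρv² = ½ × 1.26 × 13.31² = 111.5 Pa.
D = q·S·CD = 111.5 × 2.21 × 0.0251 = 6.19 N

D = 6.19 N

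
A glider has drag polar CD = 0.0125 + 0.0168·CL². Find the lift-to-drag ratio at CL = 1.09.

CD = 0.0125 + 0.0168 × 1.09² = 0.03246
L/D = CL/CD = 1.09 / 0.03246 = 33.6

L/D = 33.6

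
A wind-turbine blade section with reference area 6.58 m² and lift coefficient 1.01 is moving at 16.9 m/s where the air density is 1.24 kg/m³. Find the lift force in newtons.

Dynamic pressure q = ½ρv² = ½ × 1.24 × 16.9² = 177.1 Pa.
L = q·S·CL = 177.1 × 6.58 × 1.01 = 1180 N

L = 1180 N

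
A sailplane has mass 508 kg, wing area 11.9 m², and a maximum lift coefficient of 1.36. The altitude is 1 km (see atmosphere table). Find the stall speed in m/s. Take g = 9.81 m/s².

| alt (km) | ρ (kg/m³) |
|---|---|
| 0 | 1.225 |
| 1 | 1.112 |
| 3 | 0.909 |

At 1 km, from the table: ρ = 1.112 kg/m³.
Stall occurs when L = W at CL,max. W = mg = 508 × 9.81 = 4983 N.
V_stall = √(2W/(ρ·S·CL,max)) = √(2 × 4983 / (1.112 × 11.9 × 1.36))
V_stall = √553.8 = 23.5 m/s

V_stall = 23.5 m/s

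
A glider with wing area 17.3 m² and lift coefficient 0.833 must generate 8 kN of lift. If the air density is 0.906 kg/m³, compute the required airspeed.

v = 35 m/s

L = ½ρv²S·CL ⇒ v = √(2L/(ρ·S·CL))
v = √(2 × 8000 / (0.906 × 17.3 × 0.833)) = √1225 = 35 m/s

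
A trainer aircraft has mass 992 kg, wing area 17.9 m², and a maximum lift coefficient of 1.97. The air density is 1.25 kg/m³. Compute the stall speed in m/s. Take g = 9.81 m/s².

V_stall = 21 m/s

Weight W = mg = 992 × 9.81 = 9732 N.
V_stall = √(2W/(ρ·S·CL,max)) = √(2 × 9732 / (1.25 × 17.9 × 1.97))
V_stall = √441.6 = 21 m/s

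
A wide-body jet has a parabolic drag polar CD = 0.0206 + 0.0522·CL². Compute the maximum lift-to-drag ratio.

(L/D)max = 15.2

For CD = CD0 + K·CL², (L/D)max occurs at CL* = √(CD0/K) and equals 1/(2√(K·CD0)).
(L/D)max = 1/(2√(0.0522 × 0.0206)) = 1/(2 × 0.03279) = 15.2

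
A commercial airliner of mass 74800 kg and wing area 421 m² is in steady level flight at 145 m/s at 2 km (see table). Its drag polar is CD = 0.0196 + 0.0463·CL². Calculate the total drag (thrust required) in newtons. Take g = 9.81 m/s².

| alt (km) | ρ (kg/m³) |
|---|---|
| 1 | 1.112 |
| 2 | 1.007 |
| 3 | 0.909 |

D = 92900 N

At 2 km, from the table: ρ = 1.007 kg/m³.
In steady level flight, lift balances weight: W = mg = 74800 × 9.81 = 7.3379×10^5 N.
q = ½ρv² = ½ × 1.007 × 145² = 10590 Pa.
CL = 2W/(ρv²S) = 2×7.3379×10^5/(1.007×145²×421) = 0.1646.
CD = 0.0196 + 0.0463 × 0.1646² = 0.02086.
D = q·S·CD = 10590 × 421 × 0.02086 = 92950 N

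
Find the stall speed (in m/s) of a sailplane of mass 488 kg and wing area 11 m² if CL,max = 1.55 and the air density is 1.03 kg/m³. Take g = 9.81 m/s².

Weight W = mg = 488 × 9.81 = 4787 N.
V_stall = √(2W/(ρ·S·CL,max)) = √(2 × 4787 / (1.03 × 11 × 1.55))
V_stall = √545.2 = 23.3 m/s

V_stall = 23.3 m/s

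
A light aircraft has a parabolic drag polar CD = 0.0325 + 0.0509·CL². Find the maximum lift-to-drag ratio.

(L/D)max = 12.3

For CD = CD0 + K·CL², (L/D)max occurs at CL* = √(CD0/K) and equals 1/(2√(K·CD0)).
(L/D)max = 1/(2√(0.0509 × 0.0325)) = 1/(2 × 0.04067) = 12.3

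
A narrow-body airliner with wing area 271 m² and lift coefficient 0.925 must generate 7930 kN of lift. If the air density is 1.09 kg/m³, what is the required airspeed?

v = 241 m/s

L = ½ρv²S·CL ⇒ v = √(2L/(ρ·S·CL))
v = √(2 × 7.93×10^6 / (1.09 × 271 × 0.925)) = √58050 = 241 m/s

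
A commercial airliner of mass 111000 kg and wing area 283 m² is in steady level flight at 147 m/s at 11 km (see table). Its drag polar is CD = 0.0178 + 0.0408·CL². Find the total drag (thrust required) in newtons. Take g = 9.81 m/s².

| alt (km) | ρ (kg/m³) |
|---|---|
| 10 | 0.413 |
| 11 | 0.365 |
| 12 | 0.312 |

D = 63200 N

At 11 km, from the table: ρ = 0.365 kg/m³.
In steady level flight, lift balances weight: W = mg = 111000 × 9.81 = 1.0889×10^6 N.
q = ½ρv² = ½ × 0.365 × 147² = 3944 Pa.
Required CL = L/(qS) = 1.0889×10^6/(3944·283) = 0.9757.
CD = 0.0178 + 0.0408 × 0.9757² = 0.05664.
D = q·S·CD = 3944 × 283 × 0.05664 = 63210 N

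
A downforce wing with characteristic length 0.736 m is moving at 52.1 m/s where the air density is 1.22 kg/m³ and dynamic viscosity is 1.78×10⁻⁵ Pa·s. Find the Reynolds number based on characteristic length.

Re = ρ·v·c/μ = 1.22 × 52.1 × 0.736 / (1.78×10⁻⁵) = 2.63×10^6

Re = 2.63×10^6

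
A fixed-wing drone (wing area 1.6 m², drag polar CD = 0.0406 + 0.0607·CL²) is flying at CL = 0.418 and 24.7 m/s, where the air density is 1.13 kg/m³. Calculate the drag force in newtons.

D = 28.2 N

CD = 0.0406 + 0.0607 × 0.418² = 0.05121
D = ½ρv²S·CD = ½ × 1.13 × 24.7² × 1.6 × 0.05121 = 28.2 N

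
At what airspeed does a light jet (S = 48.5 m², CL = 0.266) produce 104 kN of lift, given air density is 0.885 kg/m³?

v = 135 m/s

L = ½ρv²S·CL ⇒ v = √(2L/(ρ·S·CL))
v = √(2 × 1.04×10^5 / (0.885 × 48.5 × 0.266)) = √18220 = 135 m/s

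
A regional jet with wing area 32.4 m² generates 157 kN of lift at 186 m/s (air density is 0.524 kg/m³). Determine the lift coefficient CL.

CL = 0.535

From L = ½ρv²S·CL, rearranging gives CL = 2L/(ρv²S).
CL = 2 × 1.57×10^5 / (0.524 × 186² × 32.4) = 0.535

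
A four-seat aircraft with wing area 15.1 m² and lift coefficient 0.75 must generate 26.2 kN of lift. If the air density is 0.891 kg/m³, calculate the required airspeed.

L = ½ρv²S·CL ⇒ v = √(2L/(ρ·S·CL))
v = √(2 × 26200 / (0.891 × 15.1 × 0.75)) = √5193 = 72.1 m/s

v = 72.1 m/s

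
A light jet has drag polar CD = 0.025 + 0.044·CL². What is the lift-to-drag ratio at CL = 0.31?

L/D = 10.6

CD = 0.025 + 0.044 × 0.31² = 0.02923
L/D = CL/CD = 0.31 / 0.02923 = 10.6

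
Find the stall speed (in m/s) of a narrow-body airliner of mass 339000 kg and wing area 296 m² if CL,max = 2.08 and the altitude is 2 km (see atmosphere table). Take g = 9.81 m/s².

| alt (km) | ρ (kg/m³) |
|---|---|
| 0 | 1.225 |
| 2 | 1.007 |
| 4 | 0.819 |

V_stall = 104 m/s

At 2 km, from the table: ρ = 1.007 kg/m³.
Stall occurs when L = W at CL,max. W = mg = 339000 × 9.81 = 3.326×10^6 N.
From L = ½ρV²S·CL,max = W: V_stall = √(2W/(ρSCL,max)) = √(2·3.326×10^6/(1.007·296·2.08))
V_stall = √10730 = 104 m/s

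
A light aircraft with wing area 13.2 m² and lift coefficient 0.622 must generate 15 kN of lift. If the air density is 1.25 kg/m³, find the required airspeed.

L = ½ρv²S·CL ⇒ v = √(2L/(ρ·S·CL))
v = √(2 × 15000 / (1.25 × 13.2 × 0.622)) = √2923 = 54.1 m/s

v = 54.1 m/s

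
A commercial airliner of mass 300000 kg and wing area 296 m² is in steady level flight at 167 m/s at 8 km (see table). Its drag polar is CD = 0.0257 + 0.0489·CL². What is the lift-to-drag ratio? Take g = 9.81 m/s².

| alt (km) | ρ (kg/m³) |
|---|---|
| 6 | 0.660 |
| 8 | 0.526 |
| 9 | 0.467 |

L/D = 11.7

At 8 km, from the table: ρ = 0.526 kg/m³.
Level flight ⇒ L = W = m·g = 300000 × 9.81 = 2.943×10^6 N.
Dynamic pressure q = 0.5 × 0.526 × 167² = 7335 Pa.
CL = 2W/(ρv²S) = 2×2.943×10^6/(0.526×167²×296) = 1.356.
CD = 0.0257 + 0.0489 × 1.356² = 0.1156.
L/D = CL/CD = 1.356 / 0.1156 = 11.7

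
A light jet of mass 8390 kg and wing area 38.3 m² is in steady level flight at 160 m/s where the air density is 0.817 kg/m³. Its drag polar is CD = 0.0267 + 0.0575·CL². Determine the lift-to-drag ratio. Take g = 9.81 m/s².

L/D = 7.05

Level flight ⇒ L = W = m·g = 8390 × 9.81 = 82306 N.
q = ½ρv² = ½ × 0.817 × 160² = 10460 Pa.
CL = 2W/(ρv²S) = 2×82306/(0.817×160²×38.3) = 0.2055.
CD = 0.0267 + 0.0575 × 0.2055² = 0.02913.
L/D = CL/CD = 0.2055 / 0.02913 = 7.05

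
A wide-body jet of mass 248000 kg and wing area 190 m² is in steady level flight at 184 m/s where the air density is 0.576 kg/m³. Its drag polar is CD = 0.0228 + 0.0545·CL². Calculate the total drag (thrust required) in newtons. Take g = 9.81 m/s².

Weight W = mg = 248000 × 9.81 = 2.4329×10^6 N; in level flight L = W.
Dynamic pressure q = 0.5 × 0.576 × 184² = 9751 Pa.
CL = 2W/(ρv²S) = 2×2.4329×10^6/(0.576×184²×190) = 1.313.
CD = 0.0228 + 0.0545 × 1.313² = 0.1168.
D = q·S·CD = 9751 × 190 × 0.1168 = 2.164×10^5 N

D = 2.16×10^5 N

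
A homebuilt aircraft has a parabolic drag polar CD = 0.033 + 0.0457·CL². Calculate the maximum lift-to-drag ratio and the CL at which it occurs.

For CD = CD0 + K·CL², (L/D)max occurs at CL* = √(CD0/K) and equals 1/(2√(K·CD0)).
(L/D)max = 1/(2√(0.0457 × 0.033)) = 1/(2 × 0.03883) = 12.9
CL* = √(0.033/0.0457) = 0.85

(L/D)max = 12.9, at CL = 0.85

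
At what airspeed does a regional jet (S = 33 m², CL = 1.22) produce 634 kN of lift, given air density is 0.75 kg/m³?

v = 205 m/s

L = ½ρv²S·CL ⇒ v = √(2L/(ρ·S·CL))
v = √(2 × 6.34×10^5 / (0.75 × 33 × 1.22)) = √41990 = 205 m/s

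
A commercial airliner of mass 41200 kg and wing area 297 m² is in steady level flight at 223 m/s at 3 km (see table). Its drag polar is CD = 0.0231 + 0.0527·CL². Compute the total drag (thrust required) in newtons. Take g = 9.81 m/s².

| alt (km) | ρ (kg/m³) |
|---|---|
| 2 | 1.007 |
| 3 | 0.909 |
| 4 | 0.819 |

D = 1.56×10^5 N

At 3 km, from the table: ρ = 0.909 kg/m³.
Weight W = mg = 41200 × 9.81 = 4.0417×10^5 N; in level flight L = W.
q = ½ρv² = ½ × 0.909 × 223² = 22600 Pa.
Required CL = L/(qS) = 4.0417×10^5/(22600·297) = 0.06021.
CD = 0.0231 + 0.0527 × 0.06021² = 0.02329.
D = q·S·CD = 22600 × 297 × 0.02329 = 1.563×10^5 N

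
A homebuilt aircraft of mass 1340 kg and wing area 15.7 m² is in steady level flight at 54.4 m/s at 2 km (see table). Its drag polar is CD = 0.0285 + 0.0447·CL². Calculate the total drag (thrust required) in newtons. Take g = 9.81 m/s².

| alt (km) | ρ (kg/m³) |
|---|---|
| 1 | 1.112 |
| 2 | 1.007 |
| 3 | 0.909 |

D = 997 N

At 2 km, from the table: ρ = 1.007 kg/m³.
Level flight ⇒ L = W = m·g = 1340 × 9.81 = 13145 N.
q = ½ρv² = ½ × 1.007 × 54.4² = 1490 Pa.
Required CL = L/(qS) = 13145/(1490·15.7) = 0.5619.
CD = 0.0285 + 0.0447 × 0.5619² = 0.04261.
D = q·S·CD = 1490 × 15.7 × 0.04261 = 996.9 N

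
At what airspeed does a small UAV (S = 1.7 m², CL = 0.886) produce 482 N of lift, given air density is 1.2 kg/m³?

v = 23.1 m/s

L = ½ρv²S·CL ⇒ v = √(2L/(ρ·S·CL))
v = √(2 × 482 / (1.2 × 1.7 × 0.886)) = √533.4 = 23.1 m/s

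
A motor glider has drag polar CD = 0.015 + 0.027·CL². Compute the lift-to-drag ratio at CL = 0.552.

L/D = 23.8

CD = 0.015 + 0.027 × 0.552² = 0.02323
L/D = CL/CD = 0.552 / 0.02323 = 23.8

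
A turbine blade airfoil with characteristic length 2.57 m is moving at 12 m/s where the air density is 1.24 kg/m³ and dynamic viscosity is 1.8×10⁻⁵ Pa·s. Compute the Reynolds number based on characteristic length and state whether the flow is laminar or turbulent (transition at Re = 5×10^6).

Re = ρ·v·c/μ = 1.24 × 12 × 2.57 / (1.8×10⁻⁵) = 2.12×10^6
Since 2.12×10^6 < 5×10^6, the flow is laminar.

Re = 2.12×10^6 (laminar)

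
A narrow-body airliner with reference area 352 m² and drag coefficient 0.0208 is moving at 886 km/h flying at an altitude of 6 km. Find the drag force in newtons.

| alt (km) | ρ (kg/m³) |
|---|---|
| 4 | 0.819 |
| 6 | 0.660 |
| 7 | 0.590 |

At 6 km, from the table: ρ = 0.660 kg/m³.
Convert speed: v = 886 km/h ÷ 3.6 = 246.1 m/s.
D = ½ρv²S·CD = ½ × 0.66 × 246.1² × 352 × 0.0208 = 1.46×10^5 N ≈ 146 kN

D = 1.46×10^5 N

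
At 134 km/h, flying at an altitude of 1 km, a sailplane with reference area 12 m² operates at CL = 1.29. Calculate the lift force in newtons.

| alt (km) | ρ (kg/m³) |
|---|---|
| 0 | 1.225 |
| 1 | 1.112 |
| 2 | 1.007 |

At 1 km, from the table: ρ = 1.112 kg/m³.
Convert speed: v = 134 km/h ÷ 3.6 = 37.22 m/s.
L = ½ρv²S·CL = ½ × 1.112 × 37.22² × 12 × 1.29 = 11900 N ≈ 11.9 kN

L = 11900 N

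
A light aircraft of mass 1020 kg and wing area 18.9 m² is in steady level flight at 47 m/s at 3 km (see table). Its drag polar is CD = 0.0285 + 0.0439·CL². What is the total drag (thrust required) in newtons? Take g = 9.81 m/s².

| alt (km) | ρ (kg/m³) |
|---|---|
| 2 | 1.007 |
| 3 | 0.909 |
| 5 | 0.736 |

At 3 km, from the table: ρ = 0.909 kg/m³.
Level flight ⇒ L = W = m·g = 1020 × 9.81 = 10006 N.
Dynamic pressure q = 0.5 × 0.909 × 47² = 1004 Pa.
CL = W/(q·S) = 10006 / (1004 × 18.9) = 0.5273.
CD = 0.0285 + 0.0439 × 0.5273² = 0.04071.
D = q·S·CD = 1004 × 18.9 × 0.04071 = 772.4 N

D = 772 N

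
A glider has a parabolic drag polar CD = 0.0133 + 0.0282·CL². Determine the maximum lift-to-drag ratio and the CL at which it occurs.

For CD = CD0 + K·CL², (L/D)max occurs at CL* = √(CD0/K) and equals 1/(2√(K·CD0)).
(L/D)max = 1/(2√(0.0282 × 0.0133)) = 1/(2 × 0.01937) = 25.8
CL* = √(0.0133/0.0282) = 0.687

(L/D)max = 25.8, at CL = 0.687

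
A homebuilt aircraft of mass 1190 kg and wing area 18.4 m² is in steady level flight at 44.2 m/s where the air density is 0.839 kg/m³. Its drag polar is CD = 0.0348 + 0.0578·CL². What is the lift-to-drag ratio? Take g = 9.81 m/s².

L/D = 11.1

Weight W = mg = 1190 × 9.81 = 11674 N; in level flight L = W.
Dynamic pressure q = 0.5 × 0.839 × 44.2² = 819.6 Pa.
CL = 2W/(ρv²S) = 2×11674/(0.839×44.2²×18.4) = 0.7741.
CD = 0.0348 + 0.0578 × 0.7741² = 0.06944.
L/D = CL/CD = 0.7741 / 0.06944 = 11.1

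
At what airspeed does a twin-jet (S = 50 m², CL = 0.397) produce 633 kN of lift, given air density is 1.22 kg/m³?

L = ½ρv²S·CL ⇒ v = √(2L/(ρ·S·CL))
v = √(2 × 6.33×10^5 / (1.22 × 50 × 0.397)) = √52280 = 229 m/s

v = 229 m/s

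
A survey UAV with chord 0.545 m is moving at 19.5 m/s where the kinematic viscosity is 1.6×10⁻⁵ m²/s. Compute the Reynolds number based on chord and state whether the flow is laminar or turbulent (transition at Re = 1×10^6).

Re = 6.64×10^5 (laminar)

Re = v·c/ν = 19.5 × 0.545 / (1.6×10⁻⁵) = 6.64×10^5
Since 6.64×10^5 < 1×10^6, the flow is laminar.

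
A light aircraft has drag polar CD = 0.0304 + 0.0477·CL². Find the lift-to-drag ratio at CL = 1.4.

L/D = 11.3

CD = 0.0304 + 0.0477 × 1.4² = 0.1239
L/D = CL/CD = 1.4 / 0.1239 = 11.3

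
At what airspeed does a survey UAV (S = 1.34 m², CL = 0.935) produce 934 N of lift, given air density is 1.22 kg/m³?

L = ½ρv²S·CL ⇒ v = √(2L/(ρ·S·CL))
v = √(2 × 934 / (1.22 × 1.34 × 0.935)) = √1222 = 35 m/s

v = 35 m/s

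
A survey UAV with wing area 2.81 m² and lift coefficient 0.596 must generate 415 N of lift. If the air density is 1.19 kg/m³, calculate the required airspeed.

L = ½ρv²S·CL ⇒ v = √(2L/(ρ·S·CL))
v = √(2 × 415 / (1.19 × 2.81 × 0.596)) = √416.5 = 20.4 m/s

v = 20.4 m/s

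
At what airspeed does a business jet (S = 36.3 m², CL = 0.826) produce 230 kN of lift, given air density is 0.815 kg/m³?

v = 137 m/s

L = ½ρv²S·CL ⇒ v = √(2L/(ρ·S·CL))
v = √(2 × 2.3×10^5 / (0.815 × 36.3 × 0.826)) = √18820 = 137 m/s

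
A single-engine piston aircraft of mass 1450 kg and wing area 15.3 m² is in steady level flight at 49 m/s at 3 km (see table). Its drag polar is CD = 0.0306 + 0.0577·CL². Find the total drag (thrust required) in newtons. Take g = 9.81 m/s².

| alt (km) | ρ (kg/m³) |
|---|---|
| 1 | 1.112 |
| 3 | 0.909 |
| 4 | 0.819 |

At 3 km, from the table: ρ = 0.909 kg/m³.
In steady level flight, lift balances weight: W = mg = 1450 × 9.81 = 14224 N.
Dynamic pressure q = 0.5 × 0.909 × 49² = 1091 Pa.
CL = W/(q·S) = 14224 / (1091 × 15.3) = 0.852.
CD = 0.0306 + 0.0577 × 0.852² = 0.07248.
D = q·S·CD = 1091 × 15.3 × 0.07248 = 1210 N

D = 1210 N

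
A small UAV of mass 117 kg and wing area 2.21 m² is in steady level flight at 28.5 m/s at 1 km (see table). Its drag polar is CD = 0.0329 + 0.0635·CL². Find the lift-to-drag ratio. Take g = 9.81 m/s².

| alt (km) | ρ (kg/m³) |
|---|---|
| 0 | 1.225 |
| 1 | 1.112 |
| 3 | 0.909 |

L/D = 9.84

At 1 km, from the table: ρ = 1.112 kg/m³.
In steady level flight, lift balances weight: W = mg = 117 × 9.81 = 1147.8 N.
q = ½ρv² = ½ × 1.112 × 28.5² = 451.6 Pa.
CL = W/(q·S) = 1147.8 / (451.6 × 2.21) = 1.15.
CD = 0.0329 + 0.0635 × 1.15² = 0.1169.
L/D = CL/CD = 1.15 / 0.1169 = 9.84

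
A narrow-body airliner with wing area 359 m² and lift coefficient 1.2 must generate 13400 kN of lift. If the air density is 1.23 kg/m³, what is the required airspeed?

v = 225 m/s

L = ½ρv²S·CL ⇒ v = √(2L/(ρ·S·CL))
v = √(2 × 1.34×10^7 / (1.23 × 359 × 1.2)) = √50580 = 225 m/s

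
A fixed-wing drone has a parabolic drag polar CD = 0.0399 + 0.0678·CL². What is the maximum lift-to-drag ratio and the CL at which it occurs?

For CD = CD0 + K·CL², (L/D)max occurs at CL* = √(CD0/K) and equals 1/(2√(K·CD0)).
(L/D)max = 1/(2√(0.0678 × 0.0399)) = 1/(2 × 0.05201) = 9.61
CL* = √(0.0399/0.0678) = 0.767

(L/D)max = 9.61, at CL = 0.767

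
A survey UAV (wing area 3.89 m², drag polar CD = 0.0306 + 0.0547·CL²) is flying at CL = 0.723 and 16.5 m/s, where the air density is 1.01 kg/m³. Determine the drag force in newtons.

CD = 0.0306 + 0.0547 × 0.723² = 0.05919
D = ½ρv²S·CD = ½ × 1.01 × 16.5² × 3.89 × 0.05919 = 31.7 N

D = 31.7 N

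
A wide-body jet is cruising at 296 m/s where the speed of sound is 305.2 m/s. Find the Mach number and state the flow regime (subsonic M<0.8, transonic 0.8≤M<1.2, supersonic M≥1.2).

M = v/a = 296 / 305.2 = 0.97
M = 0.97 → transonic.

M = 0.97 (transonic)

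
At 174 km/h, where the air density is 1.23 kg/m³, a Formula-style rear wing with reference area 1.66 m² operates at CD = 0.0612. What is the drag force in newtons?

D = 146 N

Convert speed: v = 174 km/h ÷ 3.6 = 48.33 m/s.
D = ½ρv²S·CD = ½ × 1.23 × 48.33² × 1.66 × 0.0612 = 146 N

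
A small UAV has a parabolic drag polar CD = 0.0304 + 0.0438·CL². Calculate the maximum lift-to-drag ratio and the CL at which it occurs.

(L/D)max = 13.7, at CL = 0.833

For CD = CD0 + K·CL², (L/D)max occurs at CL* = √(CD0/K) and equals 1/(2√(K·CD0)).
(L/D)max = 1/(2√(0.0438 × 0.0304)) = 1/(2 × 0.03649) = 13.7
CL* = √(0.0304/0.0438) = 0.833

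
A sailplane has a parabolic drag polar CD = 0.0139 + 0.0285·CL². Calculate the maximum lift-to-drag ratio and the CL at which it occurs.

(L/D)max = 25.1, at CL = 0.698

For CD = CD0 + K·CL², (L/D)max occurs at CL* = √(CD0/K) and equals 1/(2√(K·CD0)).
(L/D)max = 1/(2√(0.0285 × 0.0139)) = 1/(2 × 0.0199) = 25.1
CL* = √(0.0139/0.0285) = 0.698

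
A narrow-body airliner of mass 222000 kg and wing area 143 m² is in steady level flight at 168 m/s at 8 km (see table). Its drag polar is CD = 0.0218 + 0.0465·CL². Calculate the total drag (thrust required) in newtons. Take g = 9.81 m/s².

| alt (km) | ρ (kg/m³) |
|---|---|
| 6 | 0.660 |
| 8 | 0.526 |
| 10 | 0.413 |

At 8 km, from the table: ρ = 0.526 kg/m³.
In steady level flight, lift balances weight: W = mg = 222000 × 9.81 = 2.1778×10^6 N.
q = ½ρv² = ½ × 0.526 × 168² = 7423 Pa.
CL = 2W/(ρv²S) = 2×2.1778×10^6/(0.526×168²×143) = 2.052.
CD = 0.0218 + 0.0465 × 2.052² = 0.2175.
D = q·S·CD = 7423 × 143 × 0.2175 = 2.309×10^5 N

D = 2.31×10^5 N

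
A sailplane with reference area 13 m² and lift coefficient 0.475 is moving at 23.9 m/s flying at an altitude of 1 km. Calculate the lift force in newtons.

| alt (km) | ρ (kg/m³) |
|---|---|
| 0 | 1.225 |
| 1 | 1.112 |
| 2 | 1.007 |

At 1 km, from the table: ρ = 1.112 kg/m³.
L = ½ρv²S·CL = ½ × 1.112 × 23.9² × 13 × 0.475 = 1960 N

L = 1960 N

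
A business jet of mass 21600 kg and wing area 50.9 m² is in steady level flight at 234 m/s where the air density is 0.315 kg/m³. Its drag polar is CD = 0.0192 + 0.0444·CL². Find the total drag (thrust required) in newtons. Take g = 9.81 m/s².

Weight W = mg = 21600 × 9.81 = 2.119×10^5 N; in level flight L = W.
q = ½ρv² = ½ × 0.315 × 234² = 8624 Pa.
CL = 2W/(ρv²S) = 2×2.119×10^5/(0.315×234²×50.9) = 0.4827.
CD = 0.0192 + 0.0444 × 0.4827² = 0.02955.
D = q·S·CD = 8624 × 50.9 × 0.02955 = 12970 N

D = 13000 N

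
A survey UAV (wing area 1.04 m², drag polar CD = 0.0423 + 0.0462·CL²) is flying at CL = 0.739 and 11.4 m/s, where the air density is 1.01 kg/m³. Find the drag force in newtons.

D = 4.61 N

CD = 0.0423 + 0.0462 × 0.739² = 0.06753
D = ½ρv²S·CD = ½ × 1.01 × 11.4² × 1.04 × 0.06753 = 4.61 N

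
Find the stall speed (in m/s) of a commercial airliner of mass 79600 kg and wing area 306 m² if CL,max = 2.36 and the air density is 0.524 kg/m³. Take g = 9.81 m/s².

V_stall = 64.2 m/s

Weight W = mg = 79600 × 9.81 = 7.809×10^5 N.
V_stall = √(2W/(ρ·S·CL,max)) = √(2 × 7.809×10^5 / (0.524 × 306 × 2.36))
V_stall = √4127 = 64.2 m/s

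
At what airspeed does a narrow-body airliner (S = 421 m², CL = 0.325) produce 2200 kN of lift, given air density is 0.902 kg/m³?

v = 189 m/s

L = ½ρv²S·CL ⇒ v = √(2L/(ρ·S·CL))
v = √(2 × 2.2×10^6 / (0.902 × 421 × 0.325)) = √35650 = 189 m/s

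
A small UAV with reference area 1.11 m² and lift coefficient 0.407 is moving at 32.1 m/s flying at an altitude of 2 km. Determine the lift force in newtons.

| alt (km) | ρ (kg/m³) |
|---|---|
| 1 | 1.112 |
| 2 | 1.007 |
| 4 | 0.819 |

At 2 km, from the table: ρ = 1.007 kg/m³.
L = ½ρv²S·CL = ½ × 1.007 × 32.1² × 1.11 × 0.407 = 234 N

L = 234 N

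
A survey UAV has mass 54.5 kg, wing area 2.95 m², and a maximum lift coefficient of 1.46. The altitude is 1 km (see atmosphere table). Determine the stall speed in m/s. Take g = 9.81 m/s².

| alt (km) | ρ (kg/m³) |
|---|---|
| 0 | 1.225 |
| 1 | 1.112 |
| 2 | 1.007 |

V_stall = 14.9 m/s

At 1 km, from the table: ρ = 1.112 kg/m³.
Stall occurs when L = W at CL,max. W = mg = 54.5 × 9.81 = 534.6 N.
From L = ½ρV²S·CL,max = W: V_stall = √(2W/(ρSCL,max)) = √(2·534.6/(1.112·2.95·1.46))
V_stall = √223.3 = 14.9 m/s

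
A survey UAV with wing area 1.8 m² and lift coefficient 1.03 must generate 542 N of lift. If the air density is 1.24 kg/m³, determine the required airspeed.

v = 21.7 m/s

L = ½ρv²S·CL ⇒ v = √(2L/(ρ·S·CL))
v = √(2 × 542 / (1.24 × 1.8 × 1.03)) = √471.5 = 21.7 m/s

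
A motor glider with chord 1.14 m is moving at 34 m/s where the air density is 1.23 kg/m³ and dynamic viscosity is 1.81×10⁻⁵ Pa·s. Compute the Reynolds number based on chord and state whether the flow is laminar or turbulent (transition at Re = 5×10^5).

Re = ρ·v·c/μ = 1.23 × 34 × 1.14 / (1.81×10⁻⁵) = 2.63×10^6
Since 2.63×10^6 > 5×10^5, the flow is turbulent.

Re = 2.63×10^6 (turbulent)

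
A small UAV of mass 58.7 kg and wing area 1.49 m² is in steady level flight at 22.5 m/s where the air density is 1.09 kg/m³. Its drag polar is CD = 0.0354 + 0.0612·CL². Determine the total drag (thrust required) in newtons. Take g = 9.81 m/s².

D = 63.9 N

Level flight ⇒ L = W = m·g = 58.7 × 9.81 = 575.85 N.
Dynamic pressure q = 0.5 × 1.09 × 22.5² = 275.9 Pa.
Required CL = L/(qS) = 575.85/(275.9·1.49) = 1.401.
CD = 0.0354 + 0.0612 × 1.401² = 0.1555.
D = q·S·CD = 275.9 × 1.49 × 0.1555 = 63.92 N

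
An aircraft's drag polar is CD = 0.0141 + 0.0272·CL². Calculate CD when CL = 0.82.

CD = 0.0324

CD = 0.0141 + 0.0272 × 0.82² = 0.0141 + 0.01829 = 0.0324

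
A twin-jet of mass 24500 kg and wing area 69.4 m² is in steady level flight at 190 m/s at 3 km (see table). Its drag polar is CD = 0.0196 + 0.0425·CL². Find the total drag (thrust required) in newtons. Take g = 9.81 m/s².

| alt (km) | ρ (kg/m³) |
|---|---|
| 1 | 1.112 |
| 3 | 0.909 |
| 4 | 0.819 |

At 3 km, from the table: ρ = 0.909 kg/m³.
In steady level flight, lift balances weight: W = mg = 24500 × 9.81 = 2.4034×10^5 N.
Dynamic pressure q = 0.5 × 0.909 × 190² = 16410 Pa.
CL = 2W/(ρv²S) = 2×2.4034×10^5/(0.909×190²×69.4) = 0.2111.
CD = 0.0196 + 0.0425 × 0.2111² = 0.02149.
D = q·S·CD = 16410 × 69.4 × 0.02149 = 24470 N

D = 24500 N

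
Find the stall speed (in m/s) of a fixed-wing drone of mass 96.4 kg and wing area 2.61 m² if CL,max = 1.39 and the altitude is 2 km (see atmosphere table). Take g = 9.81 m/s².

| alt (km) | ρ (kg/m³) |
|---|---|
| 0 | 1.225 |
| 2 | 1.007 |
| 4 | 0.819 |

At 2 km, from the table: ρ = 1.007 kg/m³.
Weight W = mg = 96.4 × 9.81 = 945.7 N.
V_stall = √(2W/(ρ·S·CL,max)) = √(2 × 945.7 / (1.007 × 2.61 × 1.39))
V_stall = √517.7 = 22.8 m/s

V_stall = 22.8 m/s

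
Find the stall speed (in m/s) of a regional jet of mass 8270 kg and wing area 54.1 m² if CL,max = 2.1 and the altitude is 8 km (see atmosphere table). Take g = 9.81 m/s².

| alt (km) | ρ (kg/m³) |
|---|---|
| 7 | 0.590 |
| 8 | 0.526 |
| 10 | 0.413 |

At 8 km, from the table: ρ = 0.526 kg/m³.
Weight W = mg = 8270 × 9.81 = 81130 N.
V_stall = √(2W/(ρ·S·CL,max)) = √(2 × 81130 / (0.526 × 54.1 × 2.1))
V_stall = √2715 = 52.1 m/s

V_stall = 52.1 m/s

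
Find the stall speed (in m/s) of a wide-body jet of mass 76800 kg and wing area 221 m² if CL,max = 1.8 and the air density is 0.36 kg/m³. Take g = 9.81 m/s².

V_stall = 103 m/s

Weight W = mg = 76800 × 9.81 = 7.534×10^5 N.
From L = ½ρV²S·CL,max = W: V_stall = √(2W/(ρSCL,max)) = √(2·7.534×10^5/(0.36·221·1.8))
V_stall = √10520 = 103 m/s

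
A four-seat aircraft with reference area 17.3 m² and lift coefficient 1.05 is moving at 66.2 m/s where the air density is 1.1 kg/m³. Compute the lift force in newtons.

L = ½ρv²S·CL = ½ × 1.1 × 66.2² × 17.3 × 1.05 = 43800 N ≈ 43.8 kN

L = 43800 N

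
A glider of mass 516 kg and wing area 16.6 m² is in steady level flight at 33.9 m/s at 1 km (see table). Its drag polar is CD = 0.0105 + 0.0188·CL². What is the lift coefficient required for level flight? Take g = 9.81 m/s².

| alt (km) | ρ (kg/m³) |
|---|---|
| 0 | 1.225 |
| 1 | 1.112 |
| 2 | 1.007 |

At 1 km, from the table: ρ = 1.112 kg/m³.
Level flight ⇒ L = W = m·g = 516 × 9.81 = 5062 N.
Dynamic pressure q = 0.5 × 1.112 × 33.9² = 639 Pa.
Required CL = L/(qS) = 5062/(639·16.6) = 0.4772.

CL = 0.477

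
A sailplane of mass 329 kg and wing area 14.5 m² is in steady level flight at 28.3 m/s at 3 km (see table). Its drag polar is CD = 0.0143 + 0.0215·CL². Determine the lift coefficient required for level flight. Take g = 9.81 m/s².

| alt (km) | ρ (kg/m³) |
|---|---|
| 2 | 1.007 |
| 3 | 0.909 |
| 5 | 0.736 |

At 3 km, from the table: ρ = 0.909 kg/m³.
Level flight ⇒ L = W = m·g = 329 × 9.81 = 3227.5 N.
q = ½ρv² = ½ × 0.909 × 28.3² = 364 Pa.
Required CL = L/(qS) = 3227.5/(364·14.5) = 0.6115.

CL = 0.611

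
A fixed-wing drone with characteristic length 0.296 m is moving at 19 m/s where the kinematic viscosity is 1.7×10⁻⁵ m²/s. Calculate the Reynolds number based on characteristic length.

Re = v·c/ν = 19 × 0.296 / (1.7×10⁻⁵) = 3.31×10^5

Re = 3.31×10^5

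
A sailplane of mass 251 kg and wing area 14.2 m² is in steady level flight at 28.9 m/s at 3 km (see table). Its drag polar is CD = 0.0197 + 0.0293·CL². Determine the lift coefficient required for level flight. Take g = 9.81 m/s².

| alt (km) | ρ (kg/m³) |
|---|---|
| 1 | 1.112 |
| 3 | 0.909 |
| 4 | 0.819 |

At 3 km, from the table: ρ = 0.909 kg/m³.
Level flight ⇒ L = W = m·g = 251 × 9.81 = 2462.3 N.
q = ½ρv² = ½ × 0.909 × 28.9² = 379.6 Pa.
Required CL = L/(qS) = 2462.3/(379.6·14.2) = 0.4568.

CL = 0.457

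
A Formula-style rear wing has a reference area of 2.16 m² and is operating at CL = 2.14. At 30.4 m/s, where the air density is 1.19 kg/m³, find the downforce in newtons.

Dynamic pressure q = ½ρv² = ½ × 1.19 × 30.4² = 549.9 Pa.
L = q·S·CL = 549.9 × 2.16 × 2.14 = 2540 N

L = 2540 N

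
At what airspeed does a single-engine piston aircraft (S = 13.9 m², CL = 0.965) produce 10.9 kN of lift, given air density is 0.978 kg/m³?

L = ½ρv²S·CL ⇒ v = √(2L/(ρ·S·CL))
v = √(2 × 10900 / (0.978 × 13.9 × 0.965)) = √1662 = 40.8 m/s

v = 40.8 m/s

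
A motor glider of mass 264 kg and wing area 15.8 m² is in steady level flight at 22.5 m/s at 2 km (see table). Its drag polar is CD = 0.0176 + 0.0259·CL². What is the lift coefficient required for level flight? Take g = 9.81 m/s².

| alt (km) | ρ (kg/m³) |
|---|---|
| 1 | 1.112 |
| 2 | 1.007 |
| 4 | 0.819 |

CL = 0.643

At 2 km, from the table: ρ = 1.007 kg/m³.
Level flight ⇒ L = W = m·g = 264 × 9.81 = 2589.8 N.
Dynamic pressure q = 0.5 × 1.007 × 22.5² = 254.9 Pa.
Required CL = L/(qS) = 2589.8/(254.9·15.8) = 0.6431.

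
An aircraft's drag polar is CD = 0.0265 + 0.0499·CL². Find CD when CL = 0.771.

CD = 0.0265 + 0.0499 × 0.771² = 0.0265 + 0.02966 = 0.0562

CD = 0.0562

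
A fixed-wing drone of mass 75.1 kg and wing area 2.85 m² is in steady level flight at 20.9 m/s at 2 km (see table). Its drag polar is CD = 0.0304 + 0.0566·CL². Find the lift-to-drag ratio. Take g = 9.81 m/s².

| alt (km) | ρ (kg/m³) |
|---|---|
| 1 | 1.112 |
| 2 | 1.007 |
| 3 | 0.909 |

L/D = 10.8

At 2 km, from the table: ρ = 1.007 kg/m³.
Weight W = mg = 75.1 × 9.81 = 736.73 N; in level flight L = W.
q = ½ρv² = ½ × 1.007 × 20.9² = 219.9 Pa.
CL = 2W/(ρv²S) = 2×736.73/(1.007×20.9²×2.85) = 1.175.
CD = 0.0304 + 0.0566 × 1.175² = 0.1086.
L/D = CL/CD = 1.175 / 0.1086 = 10.8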